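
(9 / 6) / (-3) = -1 / 2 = -0.50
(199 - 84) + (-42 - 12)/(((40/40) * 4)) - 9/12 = 403/4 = 100.75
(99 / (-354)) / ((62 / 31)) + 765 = 180507 / 236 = 764.86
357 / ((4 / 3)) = 1071 / 4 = 267.75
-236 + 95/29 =-232.72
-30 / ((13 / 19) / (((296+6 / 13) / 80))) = -109839 / 676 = -162.48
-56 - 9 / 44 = -2473 / 44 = -56.20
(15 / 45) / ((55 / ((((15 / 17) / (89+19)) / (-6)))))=-1 / 121176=-0.00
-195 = -195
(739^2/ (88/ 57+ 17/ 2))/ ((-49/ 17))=-18864.32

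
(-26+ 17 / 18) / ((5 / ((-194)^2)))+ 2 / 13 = -110329844 / 585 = -188598.02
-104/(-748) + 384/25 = 72458/4675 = 15.50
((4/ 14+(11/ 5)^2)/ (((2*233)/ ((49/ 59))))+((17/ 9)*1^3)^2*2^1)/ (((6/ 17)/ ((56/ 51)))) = 5569156586/ 250539075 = 22.23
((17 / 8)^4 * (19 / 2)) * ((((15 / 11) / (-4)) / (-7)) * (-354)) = -4213216845 / 1261568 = -3339.67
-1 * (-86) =86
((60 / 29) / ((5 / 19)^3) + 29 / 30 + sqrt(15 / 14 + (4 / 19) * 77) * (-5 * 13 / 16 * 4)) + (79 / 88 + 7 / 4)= 22421107 / 191400 - 65 * sqrt(1222802) / 1064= 49.59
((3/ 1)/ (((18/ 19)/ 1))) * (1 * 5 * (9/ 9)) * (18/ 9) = 95/ 3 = 31.67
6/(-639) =-2/213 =-0.01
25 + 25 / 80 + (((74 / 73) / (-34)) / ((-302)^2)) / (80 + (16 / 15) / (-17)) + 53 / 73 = 3533804958493 / 135714470528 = 26.04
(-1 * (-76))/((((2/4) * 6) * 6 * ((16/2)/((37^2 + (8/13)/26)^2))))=989174.73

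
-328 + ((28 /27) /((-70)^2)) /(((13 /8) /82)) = -20146744 /61425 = -327.99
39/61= 0.64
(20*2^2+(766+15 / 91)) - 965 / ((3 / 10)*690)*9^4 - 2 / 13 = -29740.29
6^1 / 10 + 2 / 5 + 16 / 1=17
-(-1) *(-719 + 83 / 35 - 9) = -25397 / 35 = -725.63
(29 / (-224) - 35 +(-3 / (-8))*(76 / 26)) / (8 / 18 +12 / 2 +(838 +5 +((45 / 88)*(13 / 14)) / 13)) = -1962279 / 48979034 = -0.04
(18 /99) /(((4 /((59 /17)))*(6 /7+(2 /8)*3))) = 826 /8415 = 0.10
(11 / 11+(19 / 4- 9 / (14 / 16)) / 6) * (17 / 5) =221 / 840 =0.26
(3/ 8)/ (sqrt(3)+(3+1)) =3/ 26 -3 * sqrt(3)/ 104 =0.07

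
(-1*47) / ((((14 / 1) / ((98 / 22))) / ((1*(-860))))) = 141470 / 11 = 12860.91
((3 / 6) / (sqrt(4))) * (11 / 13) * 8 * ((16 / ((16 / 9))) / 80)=99 / 520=0.19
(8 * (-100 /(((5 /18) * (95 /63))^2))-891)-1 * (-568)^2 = -2960873467 /9025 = -328074.62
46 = 46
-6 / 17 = -0.35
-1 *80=-80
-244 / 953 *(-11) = 2684 / 953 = 2.82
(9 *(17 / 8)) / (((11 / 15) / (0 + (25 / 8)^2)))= 254.68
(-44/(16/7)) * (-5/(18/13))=5005/72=69.51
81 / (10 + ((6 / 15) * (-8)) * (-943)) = 45 / 1682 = 0.03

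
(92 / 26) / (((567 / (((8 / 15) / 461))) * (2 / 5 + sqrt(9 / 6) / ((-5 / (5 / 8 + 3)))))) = -85376 * sqrt(6) / 20500321023 -94208 / 20500321023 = -0.00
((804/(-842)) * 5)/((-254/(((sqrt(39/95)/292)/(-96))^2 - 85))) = -141711223602329/88696212963328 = -1.60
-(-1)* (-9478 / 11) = -9478 / 11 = -861.64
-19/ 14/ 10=-19/ 140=-0.14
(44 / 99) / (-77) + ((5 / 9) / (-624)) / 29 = -0.01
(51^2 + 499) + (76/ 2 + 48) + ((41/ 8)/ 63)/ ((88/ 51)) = 47102521/ 14784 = 3186.05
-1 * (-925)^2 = -855625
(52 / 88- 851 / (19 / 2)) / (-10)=37197 / 4180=8.90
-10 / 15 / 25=-2 / 75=-0.03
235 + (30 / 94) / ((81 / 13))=298280 / 1269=235.05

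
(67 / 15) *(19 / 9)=1273 / 135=9.43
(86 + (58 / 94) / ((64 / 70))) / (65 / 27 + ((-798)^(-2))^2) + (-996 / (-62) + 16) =193639164712318885 / 2844793227104194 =68.07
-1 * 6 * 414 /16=-621 /4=-155.25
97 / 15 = 6.47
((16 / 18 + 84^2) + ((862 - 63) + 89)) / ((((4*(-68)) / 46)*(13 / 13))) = -205574 / 153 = -1343.62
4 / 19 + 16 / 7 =332 / 133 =2.50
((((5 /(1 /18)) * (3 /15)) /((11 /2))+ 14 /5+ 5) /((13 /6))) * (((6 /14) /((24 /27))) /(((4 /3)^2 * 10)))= 63423 /457600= 0.14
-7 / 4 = -1.75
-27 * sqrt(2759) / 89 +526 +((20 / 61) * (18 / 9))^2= 510.50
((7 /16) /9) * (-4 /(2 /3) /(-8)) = 7 /192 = 0.04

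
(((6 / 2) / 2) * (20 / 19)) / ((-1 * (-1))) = 30 / 19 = 1.58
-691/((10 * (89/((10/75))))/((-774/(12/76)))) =1129094/2225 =507.46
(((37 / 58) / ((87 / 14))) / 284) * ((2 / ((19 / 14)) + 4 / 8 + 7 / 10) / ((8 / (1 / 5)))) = 32893 / 1361410800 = 0.00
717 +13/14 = 10051/14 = 717.93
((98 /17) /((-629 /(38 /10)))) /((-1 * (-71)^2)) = 1862 /269517065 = 0.00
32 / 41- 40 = -1608 / 41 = -39.22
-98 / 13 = -7.54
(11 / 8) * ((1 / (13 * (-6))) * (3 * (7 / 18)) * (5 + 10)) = -385 / 1248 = -0.31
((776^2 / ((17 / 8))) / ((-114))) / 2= -1204352 / 969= -1242.88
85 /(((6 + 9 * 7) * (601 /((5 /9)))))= 425 /373221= 0.00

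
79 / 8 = 9.88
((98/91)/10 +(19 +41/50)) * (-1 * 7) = -90671/650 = -139.49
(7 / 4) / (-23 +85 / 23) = -161 / 1776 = -0.09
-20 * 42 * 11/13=-9240/13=-710.77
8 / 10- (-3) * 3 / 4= 61 / 20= 3.05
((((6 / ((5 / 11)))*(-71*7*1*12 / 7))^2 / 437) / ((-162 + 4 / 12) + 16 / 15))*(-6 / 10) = 862373952 / 797525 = 1081.31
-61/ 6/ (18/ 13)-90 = -10513/ 108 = -97.34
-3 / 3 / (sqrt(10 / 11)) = -1.05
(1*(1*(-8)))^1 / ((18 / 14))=-56 / 9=-6.22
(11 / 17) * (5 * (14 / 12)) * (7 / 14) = 385 / 204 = 1.89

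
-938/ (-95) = 938/ 95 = 9.87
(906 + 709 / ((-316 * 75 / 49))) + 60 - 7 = 22693559 / 23700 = 957.53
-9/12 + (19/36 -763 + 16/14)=-48011/63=-762.08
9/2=4.50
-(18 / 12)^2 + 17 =59 / 4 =14.75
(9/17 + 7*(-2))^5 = -629763392149/1419857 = -443540.01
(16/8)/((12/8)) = 4/3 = 1.33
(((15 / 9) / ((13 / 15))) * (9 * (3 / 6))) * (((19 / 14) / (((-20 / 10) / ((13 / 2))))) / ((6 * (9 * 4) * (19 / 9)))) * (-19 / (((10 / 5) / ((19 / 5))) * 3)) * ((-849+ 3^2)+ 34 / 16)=-843.95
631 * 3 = 1893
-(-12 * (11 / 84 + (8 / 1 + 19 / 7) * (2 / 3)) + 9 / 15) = 3034 / 35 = 86.69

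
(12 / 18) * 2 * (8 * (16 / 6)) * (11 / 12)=704 / 27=26.07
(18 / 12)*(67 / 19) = 201 / 38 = 5.29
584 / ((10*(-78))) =-146 / 195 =-0.75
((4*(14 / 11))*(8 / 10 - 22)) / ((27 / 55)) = -5936 / 27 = -219.85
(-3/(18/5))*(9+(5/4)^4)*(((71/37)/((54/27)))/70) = -207959/1591296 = -0.13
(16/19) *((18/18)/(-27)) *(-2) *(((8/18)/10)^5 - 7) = -41334298976/94662928125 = -0.44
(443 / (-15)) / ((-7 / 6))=886 / 35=25.31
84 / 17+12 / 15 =488 / 85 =5.74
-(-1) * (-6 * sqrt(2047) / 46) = -3 * sqrt(2047) / 23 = -5.90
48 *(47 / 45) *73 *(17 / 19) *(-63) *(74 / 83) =-1450242528 / 7885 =-183924.23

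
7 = 7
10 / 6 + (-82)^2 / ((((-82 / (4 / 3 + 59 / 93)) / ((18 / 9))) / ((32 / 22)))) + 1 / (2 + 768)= -33493997 / 71610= -467.73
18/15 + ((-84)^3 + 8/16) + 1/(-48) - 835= -142448957/240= -593537.32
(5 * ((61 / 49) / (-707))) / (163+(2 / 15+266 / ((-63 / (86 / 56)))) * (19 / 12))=-329400 / 5722335689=-0.00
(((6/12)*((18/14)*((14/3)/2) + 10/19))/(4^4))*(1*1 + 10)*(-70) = -25795/4864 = -5.30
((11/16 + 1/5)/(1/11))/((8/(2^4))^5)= 1562/5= 312.40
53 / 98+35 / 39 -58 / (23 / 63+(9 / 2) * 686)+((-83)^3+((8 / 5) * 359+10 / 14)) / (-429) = 13624626400699 / 10221671460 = 1332.92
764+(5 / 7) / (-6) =32083 / 42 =763.88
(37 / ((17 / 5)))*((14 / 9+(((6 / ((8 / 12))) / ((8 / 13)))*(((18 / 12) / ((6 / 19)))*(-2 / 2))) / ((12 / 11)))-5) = -14305495 / 19584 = -730.47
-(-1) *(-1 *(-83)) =83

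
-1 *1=-1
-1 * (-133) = 133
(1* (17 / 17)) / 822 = 1 / 822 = 0.00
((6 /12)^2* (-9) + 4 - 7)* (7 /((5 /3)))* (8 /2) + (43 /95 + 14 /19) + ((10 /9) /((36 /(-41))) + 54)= -527507 /15390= -34.28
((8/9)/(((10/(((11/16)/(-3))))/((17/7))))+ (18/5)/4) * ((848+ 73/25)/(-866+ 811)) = -651359/49500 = -13.16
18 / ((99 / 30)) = 60 / 11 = 5.45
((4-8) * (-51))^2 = 41616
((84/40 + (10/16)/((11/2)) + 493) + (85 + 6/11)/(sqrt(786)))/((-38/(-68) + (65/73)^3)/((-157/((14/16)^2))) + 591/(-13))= -47057165159360096/4320521900513775 - 812886860858176 *sqrt(786)/339593021380382715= -10.96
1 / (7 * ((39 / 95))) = 0.35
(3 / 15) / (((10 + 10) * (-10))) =-1 / 1000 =-0.00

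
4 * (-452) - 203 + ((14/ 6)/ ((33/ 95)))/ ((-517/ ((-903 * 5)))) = -33308846/ 17061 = -1952.34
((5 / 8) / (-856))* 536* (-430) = 72025 / 428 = 168.28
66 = 66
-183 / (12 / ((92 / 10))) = -1403 / 10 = -140.30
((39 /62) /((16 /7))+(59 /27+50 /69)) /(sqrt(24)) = 0.65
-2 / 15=-0.13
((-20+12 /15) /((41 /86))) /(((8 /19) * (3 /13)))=-84968 /205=-414.48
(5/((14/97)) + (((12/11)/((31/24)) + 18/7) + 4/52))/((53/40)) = 47335660/1644643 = 28.78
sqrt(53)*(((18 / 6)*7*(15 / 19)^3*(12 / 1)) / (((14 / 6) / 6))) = 2187000*sqrt(53) / 6859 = 2321.27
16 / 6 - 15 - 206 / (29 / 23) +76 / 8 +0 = -28921 / 174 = -166.21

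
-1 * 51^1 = -51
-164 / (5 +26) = -164 / 31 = -5.29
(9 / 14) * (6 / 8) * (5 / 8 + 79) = 2457 / 64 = 38.39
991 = 991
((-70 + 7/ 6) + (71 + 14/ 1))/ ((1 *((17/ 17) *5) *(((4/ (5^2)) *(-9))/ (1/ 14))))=-485/ 3024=-0.16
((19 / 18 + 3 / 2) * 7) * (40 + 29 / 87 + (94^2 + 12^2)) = 4356821 / 27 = 161363.74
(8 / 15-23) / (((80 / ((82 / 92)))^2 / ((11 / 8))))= -6231467 / 1625088000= -0.00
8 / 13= 0.62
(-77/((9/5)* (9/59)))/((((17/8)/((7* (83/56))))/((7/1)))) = -13197415/1377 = -9584.18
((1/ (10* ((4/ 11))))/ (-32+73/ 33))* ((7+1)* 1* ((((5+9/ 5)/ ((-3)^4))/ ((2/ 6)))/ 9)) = -4114/ 1990575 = -0.00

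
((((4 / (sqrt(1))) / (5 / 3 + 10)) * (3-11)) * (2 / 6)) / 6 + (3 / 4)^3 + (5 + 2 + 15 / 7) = 63251 / 6720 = 9.41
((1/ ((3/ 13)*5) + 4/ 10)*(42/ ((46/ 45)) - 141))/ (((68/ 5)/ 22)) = -80047/ 391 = -204.72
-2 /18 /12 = -1 /108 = -0.01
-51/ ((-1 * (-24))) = -2.12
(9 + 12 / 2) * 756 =11340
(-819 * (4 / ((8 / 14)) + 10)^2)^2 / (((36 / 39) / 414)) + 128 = 25126149322356.50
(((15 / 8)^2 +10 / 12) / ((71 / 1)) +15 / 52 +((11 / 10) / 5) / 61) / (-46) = -0.01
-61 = -61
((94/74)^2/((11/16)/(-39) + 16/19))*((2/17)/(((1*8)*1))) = 6547476/227493575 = 0.03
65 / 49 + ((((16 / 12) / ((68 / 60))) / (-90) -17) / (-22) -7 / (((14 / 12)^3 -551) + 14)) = 40302907921 / 19074452166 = 2.11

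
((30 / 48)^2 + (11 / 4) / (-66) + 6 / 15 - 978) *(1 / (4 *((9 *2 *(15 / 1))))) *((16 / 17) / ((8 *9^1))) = -938161 / 79315200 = -0.01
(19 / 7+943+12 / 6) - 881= 467 / 7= 66.71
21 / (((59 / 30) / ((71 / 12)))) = 7455 / 118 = 63.18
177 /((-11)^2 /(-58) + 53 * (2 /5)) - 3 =34701 /5543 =6.26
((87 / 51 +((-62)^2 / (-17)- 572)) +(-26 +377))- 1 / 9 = -445.52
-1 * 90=-90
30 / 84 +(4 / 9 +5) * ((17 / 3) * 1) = 11797 / 378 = 31.21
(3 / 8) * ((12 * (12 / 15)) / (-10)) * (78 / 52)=-27 / 50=-0.54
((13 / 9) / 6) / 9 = 13 / 486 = 0.03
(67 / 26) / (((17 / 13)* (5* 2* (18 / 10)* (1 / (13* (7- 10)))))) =-871 / 204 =-4.27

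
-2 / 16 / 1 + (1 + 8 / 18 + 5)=455 / 72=6.32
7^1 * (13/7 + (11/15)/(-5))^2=806404/39375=20.48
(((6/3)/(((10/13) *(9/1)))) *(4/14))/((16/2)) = 0.01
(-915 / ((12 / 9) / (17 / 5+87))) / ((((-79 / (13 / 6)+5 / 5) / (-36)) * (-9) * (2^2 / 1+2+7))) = 248148 / 461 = 538.28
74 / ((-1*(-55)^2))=-74 / 3025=-0.02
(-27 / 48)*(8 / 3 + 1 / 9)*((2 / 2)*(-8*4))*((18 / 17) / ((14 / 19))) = 8550 / 119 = 71.85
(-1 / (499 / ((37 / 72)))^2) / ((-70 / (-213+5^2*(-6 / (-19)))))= -592777 / 190754686080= -0.00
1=1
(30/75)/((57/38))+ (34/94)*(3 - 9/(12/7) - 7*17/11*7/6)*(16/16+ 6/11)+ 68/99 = -7533509/1023660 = -7.36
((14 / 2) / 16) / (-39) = -7 / 624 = -0.01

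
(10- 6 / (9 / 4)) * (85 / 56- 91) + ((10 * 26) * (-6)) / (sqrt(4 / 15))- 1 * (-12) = -780 * sqrt(15)- 54113 / 84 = -3665.13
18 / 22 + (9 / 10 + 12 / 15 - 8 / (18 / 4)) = 733 / 990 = 0.74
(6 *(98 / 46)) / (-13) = -294 / 299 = -0.98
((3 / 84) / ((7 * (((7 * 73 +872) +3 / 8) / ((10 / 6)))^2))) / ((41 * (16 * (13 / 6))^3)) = 25 / 5766317310175968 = 0.00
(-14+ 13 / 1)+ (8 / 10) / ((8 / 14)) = 2 / 5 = 0.40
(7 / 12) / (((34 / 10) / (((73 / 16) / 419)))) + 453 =453.00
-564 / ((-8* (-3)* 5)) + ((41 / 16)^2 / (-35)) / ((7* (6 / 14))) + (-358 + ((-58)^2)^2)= 11316133.24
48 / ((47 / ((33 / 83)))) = 1584 / 3901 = 0.41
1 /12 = 0.08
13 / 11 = 1.18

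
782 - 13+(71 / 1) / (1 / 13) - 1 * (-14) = 1706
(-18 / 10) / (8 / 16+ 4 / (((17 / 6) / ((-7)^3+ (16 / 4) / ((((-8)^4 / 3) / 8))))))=2448 / 657835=0.00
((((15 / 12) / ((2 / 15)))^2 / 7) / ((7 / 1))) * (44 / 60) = 4125 / 3136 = 1.32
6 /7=0.86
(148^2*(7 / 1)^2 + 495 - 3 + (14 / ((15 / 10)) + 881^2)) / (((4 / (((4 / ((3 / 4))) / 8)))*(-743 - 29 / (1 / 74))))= -5549875 / 52002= -106.72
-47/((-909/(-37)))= -1739/909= -1.91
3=3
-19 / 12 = -1.58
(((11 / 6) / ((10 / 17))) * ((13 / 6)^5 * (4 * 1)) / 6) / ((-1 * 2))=-69431791 / 1399680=-49.61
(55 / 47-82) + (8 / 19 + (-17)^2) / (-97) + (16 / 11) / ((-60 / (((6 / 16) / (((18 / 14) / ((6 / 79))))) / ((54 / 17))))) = -5110258746799 / 60971655690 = -83.81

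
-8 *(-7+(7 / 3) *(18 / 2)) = -112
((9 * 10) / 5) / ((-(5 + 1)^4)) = -1 / 72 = -0.01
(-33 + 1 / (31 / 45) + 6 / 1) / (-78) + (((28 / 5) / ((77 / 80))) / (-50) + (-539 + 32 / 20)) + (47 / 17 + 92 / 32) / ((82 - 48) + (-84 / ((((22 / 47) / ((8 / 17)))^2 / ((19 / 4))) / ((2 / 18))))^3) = -49452995815365087589375357493 / 92058859346509047321643600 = -537.19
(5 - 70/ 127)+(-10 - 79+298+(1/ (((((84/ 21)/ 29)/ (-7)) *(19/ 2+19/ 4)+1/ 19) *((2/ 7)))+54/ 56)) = 311477209/ 1564640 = 199.07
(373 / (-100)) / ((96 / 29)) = -10817 / 9600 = -1.13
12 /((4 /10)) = 30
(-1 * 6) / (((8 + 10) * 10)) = -1 / 30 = -0.03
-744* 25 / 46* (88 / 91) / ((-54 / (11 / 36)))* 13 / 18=187550 / 117369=1.60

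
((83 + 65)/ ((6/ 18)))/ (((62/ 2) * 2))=222/ 31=7.16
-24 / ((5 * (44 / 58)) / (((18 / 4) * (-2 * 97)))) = 303804 / 55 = 5523.71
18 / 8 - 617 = -2459 / 4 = -614.75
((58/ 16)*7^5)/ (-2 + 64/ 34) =-8285851/ 16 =-517865.69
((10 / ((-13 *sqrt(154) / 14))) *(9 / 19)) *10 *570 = -27000 *sqrt(154) / 143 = -2343.09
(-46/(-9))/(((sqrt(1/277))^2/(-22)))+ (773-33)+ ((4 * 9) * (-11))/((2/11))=-293266/9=-32585.11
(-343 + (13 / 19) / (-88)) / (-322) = 1.07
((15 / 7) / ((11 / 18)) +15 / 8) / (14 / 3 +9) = 9945 / 25256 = 0.39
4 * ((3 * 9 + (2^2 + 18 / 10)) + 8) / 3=272 / 5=54.40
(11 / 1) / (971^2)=11 / 942841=0.00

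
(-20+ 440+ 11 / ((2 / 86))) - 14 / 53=47315 / 53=892.74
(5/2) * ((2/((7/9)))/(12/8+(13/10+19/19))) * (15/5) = 675/133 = 5.08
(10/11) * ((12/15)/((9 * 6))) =4/297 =0.01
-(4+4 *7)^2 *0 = 0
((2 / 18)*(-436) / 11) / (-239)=436 / 23661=0.02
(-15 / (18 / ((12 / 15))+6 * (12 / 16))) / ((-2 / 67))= 335 / 18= 18.61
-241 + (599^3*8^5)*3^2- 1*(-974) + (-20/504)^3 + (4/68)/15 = 10777138711103664631327/170031960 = 63383017587421.00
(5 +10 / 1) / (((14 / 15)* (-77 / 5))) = -1125 / 1078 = -1.04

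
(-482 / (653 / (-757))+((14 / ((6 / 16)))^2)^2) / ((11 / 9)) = 102780369002 / 64647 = 1589870.67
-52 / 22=-26 / 11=-2.36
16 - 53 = -37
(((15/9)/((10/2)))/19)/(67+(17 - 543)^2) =1/15774351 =0.00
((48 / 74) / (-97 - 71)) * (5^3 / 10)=-25 / 518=-0.05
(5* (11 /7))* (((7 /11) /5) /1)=1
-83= -83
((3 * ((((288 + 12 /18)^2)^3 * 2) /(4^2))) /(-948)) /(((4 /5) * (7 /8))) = -131812735736223380 /403137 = -326967595969.17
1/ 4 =0.25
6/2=3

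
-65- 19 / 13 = -66.46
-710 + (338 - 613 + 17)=-968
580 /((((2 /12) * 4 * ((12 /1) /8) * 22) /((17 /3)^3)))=1424770 /297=4797.21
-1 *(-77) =77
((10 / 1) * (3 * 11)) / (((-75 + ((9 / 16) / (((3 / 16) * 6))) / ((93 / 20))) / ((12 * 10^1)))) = -736560 / 1393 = -528.76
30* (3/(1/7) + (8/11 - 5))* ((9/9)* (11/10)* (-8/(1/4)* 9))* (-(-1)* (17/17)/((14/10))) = -794880/7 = -113554.29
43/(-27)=-1.59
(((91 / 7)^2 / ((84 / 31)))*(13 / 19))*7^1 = 68107 / 228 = 298.71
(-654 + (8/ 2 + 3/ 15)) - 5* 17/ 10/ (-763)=-4957889/ 7630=-649.79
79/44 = 1.80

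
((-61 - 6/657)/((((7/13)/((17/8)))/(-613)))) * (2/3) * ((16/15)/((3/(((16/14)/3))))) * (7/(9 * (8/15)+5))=57921752096/6084477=9519.59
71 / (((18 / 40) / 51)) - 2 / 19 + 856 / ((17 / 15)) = 8528998 / 969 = 8801.86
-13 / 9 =-1.44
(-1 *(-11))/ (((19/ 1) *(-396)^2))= 1/ 270864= 0.00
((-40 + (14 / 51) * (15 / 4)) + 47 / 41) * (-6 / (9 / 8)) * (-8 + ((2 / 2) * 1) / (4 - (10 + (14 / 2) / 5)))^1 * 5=-634833080 / 77367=-8205.48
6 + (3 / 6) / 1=13 / 2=6.50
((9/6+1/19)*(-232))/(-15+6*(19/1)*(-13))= 6844/28443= 0.24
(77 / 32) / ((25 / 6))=231 / 400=0.58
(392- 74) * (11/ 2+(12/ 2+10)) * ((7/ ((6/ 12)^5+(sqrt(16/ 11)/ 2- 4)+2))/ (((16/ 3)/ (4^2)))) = -3183963552/ 39563- 294045696 * sqrt(11)/ 39563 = -105128.60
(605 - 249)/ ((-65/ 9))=-49.29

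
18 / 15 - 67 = -329 / 5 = -65.80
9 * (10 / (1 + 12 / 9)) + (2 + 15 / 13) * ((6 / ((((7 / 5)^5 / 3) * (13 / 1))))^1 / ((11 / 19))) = 1248952680 / 31244213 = 39.97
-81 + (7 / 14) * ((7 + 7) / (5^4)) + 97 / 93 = -4646849 / 58125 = -79.95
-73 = -73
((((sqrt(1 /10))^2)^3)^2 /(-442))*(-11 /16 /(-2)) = -11 /14144000000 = -0.00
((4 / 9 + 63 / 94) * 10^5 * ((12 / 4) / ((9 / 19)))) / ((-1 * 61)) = -895850000 / 77409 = -11572.94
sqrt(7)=2.65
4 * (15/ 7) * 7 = 60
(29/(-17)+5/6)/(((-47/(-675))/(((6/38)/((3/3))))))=-60075/30362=-1.98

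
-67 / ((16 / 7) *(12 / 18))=-1407 / 32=-43.97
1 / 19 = 0.05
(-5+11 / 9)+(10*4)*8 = 2846 / 9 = 316.22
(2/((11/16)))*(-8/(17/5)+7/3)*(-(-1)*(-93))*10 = 53.05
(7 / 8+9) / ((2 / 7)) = 553 / 16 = 34.56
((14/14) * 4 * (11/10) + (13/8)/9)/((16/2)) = 0.57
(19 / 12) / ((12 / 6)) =19 / 24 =0.79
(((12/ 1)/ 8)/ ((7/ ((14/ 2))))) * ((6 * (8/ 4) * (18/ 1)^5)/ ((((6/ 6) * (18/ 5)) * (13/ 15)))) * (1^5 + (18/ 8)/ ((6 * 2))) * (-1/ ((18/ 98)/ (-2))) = 1832487300/ 13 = 140960561.54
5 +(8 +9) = 22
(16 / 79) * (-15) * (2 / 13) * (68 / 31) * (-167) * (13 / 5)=1090176 / 2449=445.15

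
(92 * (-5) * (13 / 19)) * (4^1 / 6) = -11960 / 57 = -209.82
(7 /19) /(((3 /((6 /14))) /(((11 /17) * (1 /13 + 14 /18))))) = 1100 /37791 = 0.03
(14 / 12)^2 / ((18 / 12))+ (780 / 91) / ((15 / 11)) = 2719 / 378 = 7.19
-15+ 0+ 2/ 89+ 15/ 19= -23992/ 1691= -14.19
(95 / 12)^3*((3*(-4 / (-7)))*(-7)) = -857375 / 144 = -5953.99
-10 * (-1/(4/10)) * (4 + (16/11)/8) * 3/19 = 3450/209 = 16.51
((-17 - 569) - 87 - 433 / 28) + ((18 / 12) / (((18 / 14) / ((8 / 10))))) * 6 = -95601 / 140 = -682.86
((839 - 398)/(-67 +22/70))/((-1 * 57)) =1715/14782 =0.12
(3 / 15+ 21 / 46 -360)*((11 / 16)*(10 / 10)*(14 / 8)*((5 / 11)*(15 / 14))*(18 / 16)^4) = -8133901335 / 24117248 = -337.26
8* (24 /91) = 192 /91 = 2.11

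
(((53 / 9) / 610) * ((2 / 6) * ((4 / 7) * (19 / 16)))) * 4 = 1007 / 115290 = 0.01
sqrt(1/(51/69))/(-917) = -sqrt(391)/15589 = -0.00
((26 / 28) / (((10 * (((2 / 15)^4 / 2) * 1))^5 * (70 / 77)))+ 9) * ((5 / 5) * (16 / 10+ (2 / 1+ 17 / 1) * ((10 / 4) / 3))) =1807023007245371.52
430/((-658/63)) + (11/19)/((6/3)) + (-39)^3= -106016747/1786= -59359.88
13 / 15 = 0.87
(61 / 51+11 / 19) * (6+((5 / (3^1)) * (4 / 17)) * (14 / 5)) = 622640 / 49419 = 12.60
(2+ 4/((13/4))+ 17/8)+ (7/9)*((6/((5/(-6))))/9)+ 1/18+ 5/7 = 60097/10920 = 5.50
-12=-12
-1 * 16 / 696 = -2 / 87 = -0.02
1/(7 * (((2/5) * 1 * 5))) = 1/14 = 0.07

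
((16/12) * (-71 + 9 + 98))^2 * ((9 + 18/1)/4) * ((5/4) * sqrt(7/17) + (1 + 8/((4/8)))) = 19440 * sqrt(119)/17 + 264384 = 276858.43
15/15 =1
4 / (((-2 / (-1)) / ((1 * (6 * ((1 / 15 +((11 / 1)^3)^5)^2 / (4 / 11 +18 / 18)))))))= 172749082461975437967699740791289264 / 1125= 153554739966200389304622000000000.00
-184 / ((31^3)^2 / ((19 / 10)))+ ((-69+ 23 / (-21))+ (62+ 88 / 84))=-656752760648 / 93187886505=-7.05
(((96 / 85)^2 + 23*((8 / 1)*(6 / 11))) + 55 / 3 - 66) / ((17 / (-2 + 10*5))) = 205894448 / 1351075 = 152.39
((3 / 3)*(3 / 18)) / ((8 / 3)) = 1 / 16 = 0.06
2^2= 4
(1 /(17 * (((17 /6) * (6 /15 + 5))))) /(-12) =-5 /15606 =-0.00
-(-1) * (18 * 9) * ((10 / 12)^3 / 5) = 18.75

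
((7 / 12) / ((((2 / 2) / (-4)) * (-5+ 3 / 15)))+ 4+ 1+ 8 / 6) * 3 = 491 / 24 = 20.46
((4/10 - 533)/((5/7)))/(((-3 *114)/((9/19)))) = 18641/18050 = 1.03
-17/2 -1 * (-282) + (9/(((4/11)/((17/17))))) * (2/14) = 7757/28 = 277.04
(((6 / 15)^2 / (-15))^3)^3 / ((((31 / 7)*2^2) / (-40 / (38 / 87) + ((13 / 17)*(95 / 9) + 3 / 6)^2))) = 3693434028032 / 2021992619208991527557373046875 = 0.00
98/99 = 0.99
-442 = -442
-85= -85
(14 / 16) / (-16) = -7 / 128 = -0.05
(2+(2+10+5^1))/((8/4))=19/2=9.50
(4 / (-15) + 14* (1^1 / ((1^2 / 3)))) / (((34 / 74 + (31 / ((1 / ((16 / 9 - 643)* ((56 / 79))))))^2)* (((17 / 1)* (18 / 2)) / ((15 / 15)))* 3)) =144554042 / 315661954392756565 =0.00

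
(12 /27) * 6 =8 /3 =2.67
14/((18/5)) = 35/9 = 3.89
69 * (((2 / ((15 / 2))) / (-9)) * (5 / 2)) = -46 / 9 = -5.11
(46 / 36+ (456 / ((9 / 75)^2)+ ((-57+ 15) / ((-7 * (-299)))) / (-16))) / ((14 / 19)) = 1850457595 / 43056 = 42977.93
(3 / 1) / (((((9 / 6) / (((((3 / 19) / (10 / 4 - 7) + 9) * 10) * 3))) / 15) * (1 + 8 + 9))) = 448.25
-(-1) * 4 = 4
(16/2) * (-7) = -56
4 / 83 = 0.05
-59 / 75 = -0.79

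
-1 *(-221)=221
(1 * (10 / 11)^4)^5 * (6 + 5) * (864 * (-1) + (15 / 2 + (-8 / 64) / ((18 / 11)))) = -770918750000000000000000 / 550431814035730916619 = -1400.57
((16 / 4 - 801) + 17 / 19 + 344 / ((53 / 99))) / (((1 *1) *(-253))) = 154614 / 254771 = 0.61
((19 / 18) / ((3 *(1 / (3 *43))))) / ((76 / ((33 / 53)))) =473 / 1272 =0.37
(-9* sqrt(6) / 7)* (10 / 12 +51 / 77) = -2073* sqrt(6) / 1078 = -4.71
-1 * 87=-87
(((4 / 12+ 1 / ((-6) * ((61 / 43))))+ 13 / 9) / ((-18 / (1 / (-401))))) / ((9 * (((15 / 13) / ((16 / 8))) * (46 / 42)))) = 165893 / 4101375870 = 0.00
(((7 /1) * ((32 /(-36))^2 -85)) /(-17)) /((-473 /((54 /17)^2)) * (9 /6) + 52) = -163704 /86479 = -1.89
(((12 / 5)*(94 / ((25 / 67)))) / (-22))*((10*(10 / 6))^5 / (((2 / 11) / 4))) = -62980000000 / 81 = -777530864.20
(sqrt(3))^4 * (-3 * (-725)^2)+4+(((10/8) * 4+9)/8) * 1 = -14191869.25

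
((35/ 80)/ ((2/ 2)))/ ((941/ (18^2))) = 567/ 3764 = 0.15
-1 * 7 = -7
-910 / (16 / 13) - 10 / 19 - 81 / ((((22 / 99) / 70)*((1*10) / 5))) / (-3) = 533915 / 152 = 3512.60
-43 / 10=-4.30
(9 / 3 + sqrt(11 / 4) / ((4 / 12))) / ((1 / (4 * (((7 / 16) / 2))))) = 21 / 8 + 21 * sqrt(11) / 16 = 6.98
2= 2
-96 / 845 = -0.11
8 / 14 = 4 / 7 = 0.57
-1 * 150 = -150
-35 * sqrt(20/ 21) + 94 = 94 -10 * sqrt(105)/ 3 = 59.84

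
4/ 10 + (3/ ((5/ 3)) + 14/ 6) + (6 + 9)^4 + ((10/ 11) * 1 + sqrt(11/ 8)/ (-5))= 8354023/ 165-sqrt(22)/ 20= 50630.21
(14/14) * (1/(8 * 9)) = 1/72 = 0.01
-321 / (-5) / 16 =321 / 80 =4.01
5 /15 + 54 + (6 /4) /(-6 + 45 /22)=4694 /87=53.95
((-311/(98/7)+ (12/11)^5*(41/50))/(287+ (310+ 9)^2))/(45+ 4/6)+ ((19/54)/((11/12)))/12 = 226832440882393/7092495097934400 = 0.03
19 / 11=1.73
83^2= 6889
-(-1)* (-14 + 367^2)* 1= 134675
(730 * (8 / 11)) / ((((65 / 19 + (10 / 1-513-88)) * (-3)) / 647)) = 17947780 / 92103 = 194.87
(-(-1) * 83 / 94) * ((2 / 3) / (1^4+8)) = 83 / 1269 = 0.07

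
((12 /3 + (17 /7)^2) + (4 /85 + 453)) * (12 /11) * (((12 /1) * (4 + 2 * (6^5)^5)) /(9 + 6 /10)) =328909888497104595523276488 /9163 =35895436919906645806316.33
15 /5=3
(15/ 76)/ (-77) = -15/ 5852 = -0.00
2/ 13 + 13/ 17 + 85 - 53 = 32.92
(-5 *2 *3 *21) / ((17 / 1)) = -630 / 17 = -37.06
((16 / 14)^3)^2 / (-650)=-131072 / 38235925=-0.00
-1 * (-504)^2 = -254016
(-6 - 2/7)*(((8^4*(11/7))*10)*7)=-19824640/7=-2832091.43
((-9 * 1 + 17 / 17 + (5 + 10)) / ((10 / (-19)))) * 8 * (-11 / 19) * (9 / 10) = 1386 / 25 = 55.44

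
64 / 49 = 1.31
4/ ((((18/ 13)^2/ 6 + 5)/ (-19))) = -12844/ 899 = -14.29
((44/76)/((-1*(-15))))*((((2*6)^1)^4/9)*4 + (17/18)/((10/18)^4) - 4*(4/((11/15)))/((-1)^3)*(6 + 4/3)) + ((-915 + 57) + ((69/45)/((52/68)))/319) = -244125509923/492456250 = -495.73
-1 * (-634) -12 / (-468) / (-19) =469793 / 741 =634.00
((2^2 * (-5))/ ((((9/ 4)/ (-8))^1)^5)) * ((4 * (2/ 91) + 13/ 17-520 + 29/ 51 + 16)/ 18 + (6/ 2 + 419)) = 649782917857280/ 145083393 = 4478685.70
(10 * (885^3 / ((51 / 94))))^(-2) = 289 / 47170754399065556250000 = 0.00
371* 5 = 1855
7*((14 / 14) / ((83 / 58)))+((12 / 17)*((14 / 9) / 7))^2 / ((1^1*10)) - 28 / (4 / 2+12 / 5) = -17449504 / 11873565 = -1.47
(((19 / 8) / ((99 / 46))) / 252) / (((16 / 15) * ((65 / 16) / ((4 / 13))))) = 437 / 1405404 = 0.00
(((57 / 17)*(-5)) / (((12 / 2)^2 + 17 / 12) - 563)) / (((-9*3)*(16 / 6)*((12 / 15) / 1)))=-475 / 857752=-0.00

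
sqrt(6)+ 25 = 27.45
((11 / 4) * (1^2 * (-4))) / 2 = -11 / 2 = -5.50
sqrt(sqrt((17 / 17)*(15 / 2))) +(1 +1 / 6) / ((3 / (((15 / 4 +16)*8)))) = 15^(1 / 4)*2^(3 / 4) / 2 +553 / 9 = 63.10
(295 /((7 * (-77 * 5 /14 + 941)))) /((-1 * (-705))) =118 /1803249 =0.00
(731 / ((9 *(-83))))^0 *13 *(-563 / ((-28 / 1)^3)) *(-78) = -285441 / 10976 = -26.01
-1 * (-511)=511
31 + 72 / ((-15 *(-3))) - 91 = -292 / 5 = -58.40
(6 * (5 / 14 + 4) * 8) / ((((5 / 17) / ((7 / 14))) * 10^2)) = 3111 / 875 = 3.56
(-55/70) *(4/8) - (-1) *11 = 297/28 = 10.61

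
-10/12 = -5/6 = -0.83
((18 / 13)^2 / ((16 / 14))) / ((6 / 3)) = 567 / 676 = 0.84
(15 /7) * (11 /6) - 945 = -13175 /14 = -941.07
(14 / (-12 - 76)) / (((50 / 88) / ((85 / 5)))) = -4.76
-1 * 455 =-455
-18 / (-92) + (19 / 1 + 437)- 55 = 18455 / 46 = 401.20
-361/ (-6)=361/ 6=60.17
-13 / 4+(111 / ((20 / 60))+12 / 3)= 1335 / 4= 333.75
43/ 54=0.80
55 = 55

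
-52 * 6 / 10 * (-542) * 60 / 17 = 1014624 / 17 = 59683.76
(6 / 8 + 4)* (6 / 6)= 19 / 4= 4.75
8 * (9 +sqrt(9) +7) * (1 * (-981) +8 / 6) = -446728 / 3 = -148909.33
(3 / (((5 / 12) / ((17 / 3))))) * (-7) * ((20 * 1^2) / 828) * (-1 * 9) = 1428 / 23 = 62.09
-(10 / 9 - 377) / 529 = 3383 / 4761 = 0.71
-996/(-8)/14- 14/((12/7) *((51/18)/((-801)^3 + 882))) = 705100328301/476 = 1481303210.72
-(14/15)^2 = -0.87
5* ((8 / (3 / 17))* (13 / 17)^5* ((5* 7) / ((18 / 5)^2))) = 3248813750 / 20295603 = 160.07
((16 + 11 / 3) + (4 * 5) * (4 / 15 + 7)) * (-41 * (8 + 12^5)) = -1683402600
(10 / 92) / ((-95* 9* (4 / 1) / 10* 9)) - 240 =-33981125 / 141588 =-240.00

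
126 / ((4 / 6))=189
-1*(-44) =44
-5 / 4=-1.25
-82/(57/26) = -2132/57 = -37.40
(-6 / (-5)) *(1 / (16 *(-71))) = -3 / 2840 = -0.00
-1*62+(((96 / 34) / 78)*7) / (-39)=-534434 / 8619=-62.01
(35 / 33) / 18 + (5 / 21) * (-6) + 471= 1952723 / 4158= 469.63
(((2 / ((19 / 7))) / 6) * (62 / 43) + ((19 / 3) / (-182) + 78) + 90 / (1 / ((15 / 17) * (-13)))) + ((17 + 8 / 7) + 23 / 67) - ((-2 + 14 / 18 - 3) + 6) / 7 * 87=-69522307559 / 72583914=-957.82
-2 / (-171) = 2 / 171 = 0.01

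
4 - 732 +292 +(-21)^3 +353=-9344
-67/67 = -1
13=13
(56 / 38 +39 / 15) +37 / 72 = 4.59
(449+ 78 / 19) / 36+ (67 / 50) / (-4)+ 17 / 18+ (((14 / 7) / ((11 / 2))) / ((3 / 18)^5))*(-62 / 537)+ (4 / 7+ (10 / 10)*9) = -47719404127 / 157126200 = -303.70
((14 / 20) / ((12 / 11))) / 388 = 77 / 46560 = 0.00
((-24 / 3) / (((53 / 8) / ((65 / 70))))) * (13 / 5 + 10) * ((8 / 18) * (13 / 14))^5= -4942652416 / 29221742655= -0.17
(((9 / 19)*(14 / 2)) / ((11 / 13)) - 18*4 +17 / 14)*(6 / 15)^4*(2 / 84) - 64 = -64.04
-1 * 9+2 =-7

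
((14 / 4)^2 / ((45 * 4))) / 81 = 49 / 58320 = 0.00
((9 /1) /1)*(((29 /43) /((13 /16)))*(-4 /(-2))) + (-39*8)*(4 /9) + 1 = -205811 /1677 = -122.73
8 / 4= 2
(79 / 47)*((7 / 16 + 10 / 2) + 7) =15721 / 752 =20.91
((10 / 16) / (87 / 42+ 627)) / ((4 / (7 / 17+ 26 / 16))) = 0.00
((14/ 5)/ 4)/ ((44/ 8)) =7/ 55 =0.13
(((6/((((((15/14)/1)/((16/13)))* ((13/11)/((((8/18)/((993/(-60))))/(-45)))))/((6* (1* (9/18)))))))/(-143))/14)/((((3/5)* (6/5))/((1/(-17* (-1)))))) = -1280/3004092117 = -0.00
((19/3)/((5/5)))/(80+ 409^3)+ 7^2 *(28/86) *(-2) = -281608524227/8825923161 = -31.91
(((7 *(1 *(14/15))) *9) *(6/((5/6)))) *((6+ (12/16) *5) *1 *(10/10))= 4127.76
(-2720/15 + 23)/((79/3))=-6.01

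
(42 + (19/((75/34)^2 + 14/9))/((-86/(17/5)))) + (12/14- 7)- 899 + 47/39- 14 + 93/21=-871.63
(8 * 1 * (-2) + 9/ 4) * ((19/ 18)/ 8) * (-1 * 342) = 19855/ 32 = 620.47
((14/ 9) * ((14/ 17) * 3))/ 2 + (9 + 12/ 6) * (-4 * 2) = -4390/ 51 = -86.08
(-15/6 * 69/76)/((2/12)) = -1035/76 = -13.62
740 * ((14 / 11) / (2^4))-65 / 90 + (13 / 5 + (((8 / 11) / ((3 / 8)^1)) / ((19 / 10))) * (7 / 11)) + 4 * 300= 130497203 / 103455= 1261.39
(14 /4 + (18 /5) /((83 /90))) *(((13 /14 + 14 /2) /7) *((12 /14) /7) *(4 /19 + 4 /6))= 0.90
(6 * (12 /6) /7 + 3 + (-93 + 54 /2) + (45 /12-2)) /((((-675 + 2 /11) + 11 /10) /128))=5867840 /518763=11.31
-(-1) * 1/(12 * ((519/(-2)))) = -1/3114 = -0.00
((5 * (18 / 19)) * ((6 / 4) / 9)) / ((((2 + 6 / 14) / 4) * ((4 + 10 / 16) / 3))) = 10080 / 11951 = 0.84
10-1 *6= 4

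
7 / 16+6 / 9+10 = 533 / 48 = 11.10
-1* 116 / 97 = -1.20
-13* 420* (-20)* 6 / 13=50400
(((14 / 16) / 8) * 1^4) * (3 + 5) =7 / 8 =0.88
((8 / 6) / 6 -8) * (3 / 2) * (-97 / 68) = 16.64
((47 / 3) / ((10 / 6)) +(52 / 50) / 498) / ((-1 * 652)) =-14632 / 1014675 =-0.01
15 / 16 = 0.94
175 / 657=0.27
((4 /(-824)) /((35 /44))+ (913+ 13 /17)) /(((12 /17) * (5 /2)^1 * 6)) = 13999924 /162225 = 86.30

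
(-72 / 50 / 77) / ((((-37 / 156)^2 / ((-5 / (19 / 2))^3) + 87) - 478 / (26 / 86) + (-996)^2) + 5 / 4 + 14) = -35043840 / 1856139150560233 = -0.00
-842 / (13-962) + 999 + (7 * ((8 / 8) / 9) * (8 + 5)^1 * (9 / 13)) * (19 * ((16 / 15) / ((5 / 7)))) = 85303279 / 71175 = 1198.50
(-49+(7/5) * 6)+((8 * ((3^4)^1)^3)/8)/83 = 2640356/415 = 6362.30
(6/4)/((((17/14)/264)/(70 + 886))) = 5300064/17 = 311768.47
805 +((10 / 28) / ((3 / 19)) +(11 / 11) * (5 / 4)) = 67915 / 84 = 808.51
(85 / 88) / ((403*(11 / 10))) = 425 / 195052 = 0.00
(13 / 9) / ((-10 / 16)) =-104 / 45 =-2.31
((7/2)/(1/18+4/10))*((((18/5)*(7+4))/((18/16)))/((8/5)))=6930/41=169.02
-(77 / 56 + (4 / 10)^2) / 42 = -307 / 8400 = -0.04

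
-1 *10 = -10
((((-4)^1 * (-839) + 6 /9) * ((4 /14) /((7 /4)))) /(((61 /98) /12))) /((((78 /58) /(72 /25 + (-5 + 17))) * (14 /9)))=75150.25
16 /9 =1.78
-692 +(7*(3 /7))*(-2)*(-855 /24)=-1913 /4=-478.25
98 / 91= 14 / 13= 1.08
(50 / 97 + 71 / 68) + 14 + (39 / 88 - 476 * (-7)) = 3348.00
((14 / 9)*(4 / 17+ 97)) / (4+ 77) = 7714 / 4131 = 1.87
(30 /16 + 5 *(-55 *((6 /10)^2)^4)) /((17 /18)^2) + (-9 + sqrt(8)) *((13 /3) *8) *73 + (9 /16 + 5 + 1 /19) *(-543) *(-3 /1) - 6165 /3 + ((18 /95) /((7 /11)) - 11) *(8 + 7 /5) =-151707265478087 /9609250000 + 15184 *sqrt(2) /3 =-8629.82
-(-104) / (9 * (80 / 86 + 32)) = 559 / 1593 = 0.35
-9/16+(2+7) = 135/16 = 8.44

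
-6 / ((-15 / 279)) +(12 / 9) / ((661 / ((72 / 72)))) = 1106534 / 9915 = 111.60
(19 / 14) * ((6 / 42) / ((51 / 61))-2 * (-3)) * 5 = 209285 / 4998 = 41.87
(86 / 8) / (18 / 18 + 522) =43 / 2092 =0.02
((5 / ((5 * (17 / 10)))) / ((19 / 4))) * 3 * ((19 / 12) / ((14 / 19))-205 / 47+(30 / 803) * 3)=-66600895 / 85332401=-0.78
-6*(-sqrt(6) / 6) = sqrt(6) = 2.45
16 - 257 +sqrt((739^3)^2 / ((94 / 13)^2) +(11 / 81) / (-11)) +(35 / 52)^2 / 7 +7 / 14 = -650137 / 2704 +sqrt(2229658517119685951693) / 846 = 55814487.72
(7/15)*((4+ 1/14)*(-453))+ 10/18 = -77413/90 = -860.14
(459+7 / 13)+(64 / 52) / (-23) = 137386 / 299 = 459.48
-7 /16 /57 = -7 /912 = -0.01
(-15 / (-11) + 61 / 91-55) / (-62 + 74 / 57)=3022083 / 3463460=0.87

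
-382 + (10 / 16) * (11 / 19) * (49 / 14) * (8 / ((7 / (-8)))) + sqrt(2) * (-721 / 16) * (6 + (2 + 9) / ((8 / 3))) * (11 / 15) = -866.76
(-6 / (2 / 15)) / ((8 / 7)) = -315 / 8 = -39.38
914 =914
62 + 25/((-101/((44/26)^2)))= 1046178/17069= 61.29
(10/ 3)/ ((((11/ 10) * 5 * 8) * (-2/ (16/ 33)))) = -20/ 1089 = -0.02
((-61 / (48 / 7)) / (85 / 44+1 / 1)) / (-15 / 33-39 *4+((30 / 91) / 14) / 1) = 32911879 / 1696781376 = 0.02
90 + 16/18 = 818/9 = 90.89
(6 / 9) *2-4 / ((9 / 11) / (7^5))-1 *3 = -739523 / 9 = -82169.22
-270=-270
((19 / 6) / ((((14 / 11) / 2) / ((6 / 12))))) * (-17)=-3553 / 84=-42.30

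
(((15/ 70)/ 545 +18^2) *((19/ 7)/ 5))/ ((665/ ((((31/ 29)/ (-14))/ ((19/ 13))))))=-996265569/ 72100829500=-0.01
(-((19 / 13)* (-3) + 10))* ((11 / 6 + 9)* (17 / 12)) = -6205 / 72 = -86.18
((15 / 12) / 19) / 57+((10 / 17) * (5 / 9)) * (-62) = -4476145 / 220932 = -20.26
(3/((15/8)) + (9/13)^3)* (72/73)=1527912/801905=1.91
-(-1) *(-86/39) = -86/39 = -2.21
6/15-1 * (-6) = 32/5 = 6.40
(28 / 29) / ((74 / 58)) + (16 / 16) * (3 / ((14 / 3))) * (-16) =-2468 / 259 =-9.53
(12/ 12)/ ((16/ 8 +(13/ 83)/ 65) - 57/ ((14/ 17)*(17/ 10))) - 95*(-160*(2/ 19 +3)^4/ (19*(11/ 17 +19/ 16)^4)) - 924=5127473463194752816161263/ 908671573277904603018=5642.82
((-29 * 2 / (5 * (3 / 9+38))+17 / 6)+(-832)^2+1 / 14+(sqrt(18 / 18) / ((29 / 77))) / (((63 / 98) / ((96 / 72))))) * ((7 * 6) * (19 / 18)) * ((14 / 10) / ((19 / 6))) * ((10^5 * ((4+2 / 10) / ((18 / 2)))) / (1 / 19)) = 649948650312579520 / 54027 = 12030071081358.94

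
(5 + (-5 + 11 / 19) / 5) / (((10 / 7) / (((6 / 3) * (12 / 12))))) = 2737 / 475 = 5.76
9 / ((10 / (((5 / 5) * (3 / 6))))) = 9 / 20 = 0.45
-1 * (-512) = 512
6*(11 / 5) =66 / 5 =13.20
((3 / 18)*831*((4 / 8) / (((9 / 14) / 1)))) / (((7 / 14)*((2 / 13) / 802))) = 10108007 / 9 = 1123111.89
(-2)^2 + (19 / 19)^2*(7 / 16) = 71 / 16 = 4.44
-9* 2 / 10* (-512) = 4608 / 5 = 921.60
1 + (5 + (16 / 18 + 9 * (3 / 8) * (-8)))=-181 / 9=-20.11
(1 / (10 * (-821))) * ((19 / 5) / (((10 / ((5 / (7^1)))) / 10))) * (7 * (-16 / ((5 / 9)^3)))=110808 / 513125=0.22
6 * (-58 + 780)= 4332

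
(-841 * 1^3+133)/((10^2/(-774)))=136998/25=5479.92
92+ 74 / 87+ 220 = 27218 / 87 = 312.85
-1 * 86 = -86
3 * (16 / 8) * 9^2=486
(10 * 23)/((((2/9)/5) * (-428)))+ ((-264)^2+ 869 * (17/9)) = 274745261/3852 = 71325.35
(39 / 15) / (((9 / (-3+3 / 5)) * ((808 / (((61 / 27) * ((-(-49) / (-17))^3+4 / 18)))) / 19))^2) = 768658815098880277 / 2617106090489654580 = 0.29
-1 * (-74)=74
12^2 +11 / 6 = 875 / 6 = 145.83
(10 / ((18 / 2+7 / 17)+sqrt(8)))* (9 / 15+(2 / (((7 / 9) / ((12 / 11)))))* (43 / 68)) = 621480 / 224147- 264129* sqrt(2) / 448294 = 1.94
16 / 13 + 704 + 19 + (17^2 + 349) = 17709 / 13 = 1362.23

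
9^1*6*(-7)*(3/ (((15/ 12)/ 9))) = -40824/ 5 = -8164.80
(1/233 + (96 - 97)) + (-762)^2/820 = 33774953/47765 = 707.11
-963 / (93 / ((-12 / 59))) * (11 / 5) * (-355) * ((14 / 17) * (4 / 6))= -28078512 / 31093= -903.05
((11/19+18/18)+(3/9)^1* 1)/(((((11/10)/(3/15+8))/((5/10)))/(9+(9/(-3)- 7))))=-4469/627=-7.13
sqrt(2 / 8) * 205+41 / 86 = 4428 / 43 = 102.98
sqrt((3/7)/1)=sqrt(21)/7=0.65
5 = 5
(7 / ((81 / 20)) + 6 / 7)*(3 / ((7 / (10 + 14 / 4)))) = 733 / 49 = 14.96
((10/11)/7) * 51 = 6.62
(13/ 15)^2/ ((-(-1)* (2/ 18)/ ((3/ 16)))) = 507/ 400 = 1.27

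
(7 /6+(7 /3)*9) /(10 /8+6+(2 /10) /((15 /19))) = 6650 /2251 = 2.95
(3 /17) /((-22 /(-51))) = 9 /22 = 0.41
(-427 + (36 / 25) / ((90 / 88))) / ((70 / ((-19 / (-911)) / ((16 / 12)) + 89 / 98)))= -8775228249 / 1562365000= -5.62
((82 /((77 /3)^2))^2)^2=296637086736 /1235736291547681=0.00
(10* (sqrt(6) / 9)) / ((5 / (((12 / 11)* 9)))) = 24* sqrt(6) / 11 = 5.34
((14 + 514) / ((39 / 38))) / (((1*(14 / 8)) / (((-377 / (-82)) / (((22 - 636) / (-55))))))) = 10667360 / 88109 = 121.07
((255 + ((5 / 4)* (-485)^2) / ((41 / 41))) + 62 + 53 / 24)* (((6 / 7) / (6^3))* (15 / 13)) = 35322055 / 26208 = 1347.76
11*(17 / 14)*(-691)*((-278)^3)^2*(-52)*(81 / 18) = 6978696173432941928256 / 7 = 996956596204705989750.86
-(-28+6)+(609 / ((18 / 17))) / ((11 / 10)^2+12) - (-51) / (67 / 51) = 104.36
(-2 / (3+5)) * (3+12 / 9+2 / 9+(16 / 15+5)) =-2.66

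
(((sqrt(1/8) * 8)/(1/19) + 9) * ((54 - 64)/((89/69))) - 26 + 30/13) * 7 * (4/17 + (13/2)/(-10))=53368077/196690 + 1293957 * sqrt(2)/1513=1480.80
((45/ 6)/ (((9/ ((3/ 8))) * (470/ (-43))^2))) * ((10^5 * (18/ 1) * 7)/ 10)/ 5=2912175/ 4418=659.16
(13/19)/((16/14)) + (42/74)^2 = 191611/208088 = 0.92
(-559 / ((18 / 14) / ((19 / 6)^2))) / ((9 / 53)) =-74867429 / 2916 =-25674.70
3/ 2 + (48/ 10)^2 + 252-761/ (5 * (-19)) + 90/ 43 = 11709389/ 40850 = 286.64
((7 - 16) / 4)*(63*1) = -567 / 4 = -141.75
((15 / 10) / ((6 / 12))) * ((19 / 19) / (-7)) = -0.43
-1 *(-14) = 14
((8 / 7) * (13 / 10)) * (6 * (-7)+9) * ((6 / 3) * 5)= -3432 / 7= -490.29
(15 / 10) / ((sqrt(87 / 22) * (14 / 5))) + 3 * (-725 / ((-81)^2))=-725 / 2187 + 5 * sqrt(1914) / 812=-0.06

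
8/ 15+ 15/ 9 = 11/ 5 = 2.20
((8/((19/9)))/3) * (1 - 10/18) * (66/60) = 176/285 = 0.62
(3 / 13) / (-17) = -3 / 221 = -0.01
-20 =-20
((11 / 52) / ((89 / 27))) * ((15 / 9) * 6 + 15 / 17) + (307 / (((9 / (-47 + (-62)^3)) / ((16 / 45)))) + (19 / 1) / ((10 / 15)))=-18424128135509 / 6372756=-2891076.97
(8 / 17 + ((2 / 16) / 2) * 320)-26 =-94 / 17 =-5.53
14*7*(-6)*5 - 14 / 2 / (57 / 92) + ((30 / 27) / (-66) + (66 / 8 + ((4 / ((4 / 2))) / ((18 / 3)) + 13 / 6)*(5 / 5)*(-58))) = -3088.07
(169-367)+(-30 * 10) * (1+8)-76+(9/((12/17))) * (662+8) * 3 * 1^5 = 45307/2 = 22653.50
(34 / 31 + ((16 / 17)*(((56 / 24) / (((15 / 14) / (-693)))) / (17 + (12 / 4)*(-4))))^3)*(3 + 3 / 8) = -736556034734973261 / 9518937500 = -77377967.31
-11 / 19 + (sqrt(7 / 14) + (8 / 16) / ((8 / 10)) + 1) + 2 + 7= sqrt(2) / 2 + 1527 / 152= 10.75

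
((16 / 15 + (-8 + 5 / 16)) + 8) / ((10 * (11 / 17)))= 5627 / 26400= 0.21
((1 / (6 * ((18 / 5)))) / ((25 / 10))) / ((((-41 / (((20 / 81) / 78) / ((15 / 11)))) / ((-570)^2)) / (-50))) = 19855000 / 1165671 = 17.03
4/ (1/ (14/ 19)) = 56/ 19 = 2.95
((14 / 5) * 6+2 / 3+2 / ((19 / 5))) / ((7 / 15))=5128 / 133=38.56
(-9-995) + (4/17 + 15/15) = -17047/17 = -1002.76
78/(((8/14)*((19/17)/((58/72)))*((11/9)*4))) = 134589/6688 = 20.12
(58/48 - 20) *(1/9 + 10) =-41041/216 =-190.00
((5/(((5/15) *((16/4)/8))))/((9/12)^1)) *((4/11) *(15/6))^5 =4000000/161051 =24.84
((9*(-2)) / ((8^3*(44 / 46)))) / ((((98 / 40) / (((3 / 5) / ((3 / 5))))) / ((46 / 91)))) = -23805 / 3139136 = -0.01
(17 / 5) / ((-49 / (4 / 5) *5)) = -68 / 6125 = -0.01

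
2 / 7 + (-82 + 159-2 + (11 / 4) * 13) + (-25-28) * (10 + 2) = -14699 / 28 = -524.96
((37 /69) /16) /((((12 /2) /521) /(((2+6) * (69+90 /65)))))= 1638.65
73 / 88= 0.83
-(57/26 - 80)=2023/26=77.81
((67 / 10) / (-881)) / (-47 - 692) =67 / 6510590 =0.00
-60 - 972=-1032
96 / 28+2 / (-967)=23194 / 6769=3.43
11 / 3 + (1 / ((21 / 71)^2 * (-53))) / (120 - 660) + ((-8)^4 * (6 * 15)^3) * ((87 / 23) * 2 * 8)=52460802583838282363 / 290292660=180716944699.32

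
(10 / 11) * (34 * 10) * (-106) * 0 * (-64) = 0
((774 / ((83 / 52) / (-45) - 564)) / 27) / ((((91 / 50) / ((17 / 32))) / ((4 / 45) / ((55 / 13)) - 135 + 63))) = 325565470 / 304883733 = 1.07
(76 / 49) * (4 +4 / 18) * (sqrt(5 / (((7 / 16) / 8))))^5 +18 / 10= 9 / 5 +9463398400 * sqrt(70) / 151263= 523437.61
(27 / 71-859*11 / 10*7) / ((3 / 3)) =-4695883 / 710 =-6613.92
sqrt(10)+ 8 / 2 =sqrt(10)+ 4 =7.16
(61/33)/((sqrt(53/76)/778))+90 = 90+94916 * sqrt(1007)/1749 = 1812.12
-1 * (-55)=55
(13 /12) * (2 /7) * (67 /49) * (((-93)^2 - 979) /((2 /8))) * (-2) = -26722280 /1029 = -25969.17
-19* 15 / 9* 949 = -90155 / 3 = -30051.67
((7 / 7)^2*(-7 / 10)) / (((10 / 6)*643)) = -21 / 32150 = -0.00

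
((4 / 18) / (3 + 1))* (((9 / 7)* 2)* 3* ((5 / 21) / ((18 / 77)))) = 55 / 126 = 0.44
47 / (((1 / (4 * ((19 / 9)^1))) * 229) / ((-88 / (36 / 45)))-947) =-392920 / 7918981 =-0.05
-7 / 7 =-1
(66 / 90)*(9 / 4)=33 / 20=1.65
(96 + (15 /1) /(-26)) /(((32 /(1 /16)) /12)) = 7443 /3328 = 2.24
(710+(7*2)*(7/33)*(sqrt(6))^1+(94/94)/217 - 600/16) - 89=98*sqrt(6)/33+253241/434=590.78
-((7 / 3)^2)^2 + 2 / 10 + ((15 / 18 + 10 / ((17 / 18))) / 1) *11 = 1324609 / 13770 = 96.20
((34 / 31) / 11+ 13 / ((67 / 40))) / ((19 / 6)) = 2.48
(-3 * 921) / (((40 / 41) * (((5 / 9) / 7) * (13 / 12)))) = -21410487 / 650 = -32939.21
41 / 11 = 3.73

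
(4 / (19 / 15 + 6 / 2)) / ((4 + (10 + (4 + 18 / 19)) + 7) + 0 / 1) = 285 / 7888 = 0.04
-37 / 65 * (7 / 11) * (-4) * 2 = 2072 / 715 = 2.90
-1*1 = -1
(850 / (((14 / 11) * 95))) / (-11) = -85 / 133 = -0.64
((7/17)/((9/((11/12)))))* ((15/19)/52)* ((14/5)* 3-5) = 77/35568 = 0.00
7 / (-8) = -7 / 8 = -0.88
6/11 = 0.55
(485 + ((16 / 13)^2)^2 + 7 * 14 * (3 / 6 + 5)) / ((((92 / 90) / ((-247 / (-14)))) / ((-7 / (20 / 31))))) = -192187.61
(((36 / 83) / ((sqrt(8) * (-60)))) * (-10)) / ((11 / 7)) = 21 * sqrt(2) / 1826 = 0.02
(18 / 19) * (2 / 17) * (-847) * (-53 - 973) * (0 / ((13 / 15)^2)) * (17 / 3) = 0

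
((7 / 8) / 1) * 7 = 49 / 8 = 6.12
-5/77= -0.06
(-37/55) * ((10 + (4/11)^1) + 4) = -5846/605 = -9.66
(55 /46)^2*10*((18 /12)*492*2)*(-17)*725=-137574731250 /529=-260065654.54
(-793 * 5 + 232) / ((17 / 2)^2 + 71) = -14932 / 573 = -26.06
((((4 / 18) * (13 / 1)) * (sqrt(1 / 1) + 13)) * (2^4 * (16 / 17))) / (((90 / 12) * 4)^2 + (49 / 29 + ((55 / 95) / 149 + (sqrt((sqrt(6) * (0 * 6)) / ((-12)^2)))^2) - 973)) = -7650313216 / 895690917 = -8.54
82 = 82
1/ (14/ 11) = 11/ 14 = 0.79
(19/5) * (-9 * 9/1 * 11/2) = -16929/10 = -1692.90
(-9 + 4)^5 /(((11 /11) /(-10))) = 31250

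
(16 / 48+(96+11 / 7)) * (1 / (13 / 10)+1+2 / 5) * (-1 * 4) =-386528 / 455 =-849.51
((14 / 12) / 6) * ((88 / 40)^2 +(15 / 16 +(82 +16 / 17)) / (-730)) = 32837539 / 35740800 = 0.92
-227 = -227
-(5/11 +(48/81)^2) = -6461/8019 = -0.81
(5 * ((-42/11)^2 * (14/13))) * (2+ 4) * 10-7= 7397789/1573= 4702.98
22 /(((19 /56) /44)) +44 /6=163042 /57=2860.39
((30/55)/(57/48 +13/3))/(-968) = -36/352715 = -0.00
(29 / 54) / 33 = 29 / 1782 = 0.02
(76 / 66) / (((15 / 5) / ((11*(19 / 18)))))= 361 / 81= 4.46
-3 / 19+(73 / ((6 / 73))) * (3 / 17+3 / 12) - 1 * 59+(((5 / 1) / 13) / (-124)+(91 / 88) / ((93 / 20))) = 10991122061 / 34364616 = 319.84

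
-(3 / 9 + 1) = -4 / 3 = -1.33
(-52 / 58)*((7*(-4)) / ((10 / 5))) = 364 / 29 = 12.55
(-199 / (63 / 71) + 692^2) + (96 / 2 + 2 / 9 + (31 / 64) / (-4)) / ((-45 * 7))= 69475491947 / 145152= 478639.58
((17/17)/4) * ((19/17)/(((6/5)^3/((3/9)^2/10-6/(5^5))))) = 9823/6609600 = 0.00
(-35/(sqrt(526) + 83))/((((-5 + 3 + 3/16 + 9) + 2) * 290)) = -664/3875067 + 8 * sqrt(526)/3875067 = -0.00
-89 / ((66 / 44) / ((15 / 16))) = -445 / 8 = -55.62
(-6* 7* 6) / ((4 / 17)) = -1071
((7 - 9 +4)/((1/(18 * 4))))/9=16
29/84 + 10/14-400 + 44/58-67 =-1133183/2436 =-465.18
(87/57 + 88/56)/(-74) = -206/4921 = -0.04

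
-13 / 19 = -0.68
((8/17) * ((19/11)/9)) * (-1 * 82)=-12464/1683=-7.41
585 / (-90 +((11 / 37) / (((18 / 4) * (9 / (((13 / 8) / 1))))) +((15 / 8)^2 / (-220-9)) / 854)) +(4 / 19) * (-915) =-672182365407060 / 3375554318837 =-199.13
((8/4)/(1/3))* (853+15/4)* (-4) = -20562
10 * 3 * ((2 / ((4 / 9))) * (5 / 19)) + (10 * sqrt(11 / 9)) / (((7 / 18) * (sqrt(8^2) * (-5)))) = 675 / 19 - 3 * sqrt(11) / 14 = 34.82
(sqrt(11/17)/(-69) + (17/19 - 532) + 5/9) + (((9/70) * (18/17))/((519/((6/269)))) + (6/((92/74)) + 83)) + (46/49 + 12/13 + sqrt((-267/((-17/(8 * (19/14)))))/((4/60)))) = -4369010817608384/9910160487045 - sqrt(187)/1173 + 6 * sqrt(1006145)/119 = -390.30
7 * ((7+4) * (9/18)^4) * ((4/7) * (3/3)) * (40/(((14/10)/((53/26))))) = 14575/91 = 160.16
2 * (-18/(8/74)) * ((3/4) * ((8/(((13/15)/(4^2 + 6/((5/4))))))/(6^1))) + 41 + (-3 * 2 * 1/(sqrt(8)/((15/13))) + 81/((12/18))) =-15659/2 - 45 * sqrt(2)/26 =-7831.95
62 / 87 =0.71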